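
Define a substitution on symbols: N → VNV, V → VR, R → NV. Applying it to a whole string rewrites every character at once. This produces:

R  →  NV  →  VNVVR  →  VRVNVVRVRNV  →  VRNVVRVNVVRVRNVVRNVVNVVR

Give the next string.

VRNVVNVVRVRNVVRVNVVRVRNVVRNVVNVVRVRNVVNVVRVRVNVVRVRNV

Replace each of the 24 characters of VRNVVRVNVVRVRNVVRNVVNVVR in place — VR NV VNV VR VR NV VR VNV VR VR NV VR NV VNV VR VR NV VNV VR VR VNV VR VR NV — and concatenate.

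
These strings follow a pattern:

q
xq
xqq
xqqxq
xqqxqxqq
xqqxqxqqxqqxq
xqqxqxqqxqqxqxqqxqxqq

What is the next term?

Each term (from the third on) is the previous term followed by the one before it: term 3 = xq·q = xqq.
So term 8 is xqqxqxqqxqqxqxqqxqxqq·xqqxqxqqxqqxq.

xqqxqxqqxqqxqxqqxqxqqxqqxqxqqxqqxq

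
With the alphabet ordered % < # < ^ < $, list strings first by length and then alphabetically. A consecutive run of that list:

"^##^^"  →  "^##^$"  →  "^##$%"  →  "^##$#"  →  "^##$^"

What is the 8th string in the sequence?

^#^%#

Stepping forward 3 times from ^##$^: ^##$^ → ^##$$ → ^#^%%, then the target.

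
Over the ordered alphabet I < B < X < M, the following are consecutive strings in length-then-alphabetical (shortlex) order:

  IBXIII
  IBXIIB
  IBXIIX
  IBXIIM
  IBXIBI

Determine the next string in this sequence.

IBXIBB

The successor of IBXIBI increments the rightmost position that isn't already M and resets every position after it to I.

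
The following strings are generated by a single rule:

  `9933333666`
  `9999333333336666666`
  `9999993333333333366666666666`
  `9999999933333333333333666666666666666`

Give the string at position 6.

Term n consists of 2n 9's, followed by 3n+2 3's, followed by 4n-1 6's (n = 1, 2, …).
At n = 6 the blocks have lengths 12, 20, 23.

9999999999993333333333333333333366666666666666666666666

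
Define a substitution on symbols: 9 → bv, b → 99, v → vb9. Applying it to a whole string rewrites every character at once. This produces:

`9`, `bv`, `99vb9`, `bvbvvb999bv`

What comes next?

Apply φ to bvbvvb999bv symbol by symbol: b→99, v→vb9, b→99, v→vb9, v→vb9, b→99, 9→bv, 9→bv, 9→bv, b→99, v→vb9; joined: 99 vb9 99 vb9 vb9 99 bv bv bv 99 vb9.

99vb999vb9vb999bvbvbv99vb9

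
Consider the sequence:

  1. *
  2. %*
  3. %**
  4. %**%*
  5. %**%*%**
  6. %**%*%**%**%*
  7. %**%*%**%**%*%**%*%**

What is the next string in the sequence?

%**%*%**%**%*%**%*%**%**%*%**%**%*

From term 3 onward, concatenate the last term with the second-to-last: %*·* = %**, %**·%* = %**%*, …
The next term joins %**%*%**%**%*%**%*%** and %**%*%**%**%*.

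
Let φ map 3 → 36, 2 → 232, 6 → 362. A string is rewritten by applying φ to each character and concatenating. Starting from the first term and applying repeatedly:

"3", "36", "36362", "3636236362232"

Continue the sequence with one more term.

Applying the rule to each of the 13 symbols of 3636236362232 gives the pieces 36 362 36 362 232 36 362 36 362 232 232 36 232, which concatenate to the answer.

3636236362232363623636223223236232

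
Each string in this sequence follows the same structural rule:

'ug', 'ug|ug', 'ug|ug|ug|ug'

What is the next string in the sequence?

s(k+1) = s(k)·|·s(k) — each term doubles the last with '|' between the halves.
Doubling ug|ug|ug|ug with '|' between the halves:

ug|ug|ug|ug|ug|ug|ug|ug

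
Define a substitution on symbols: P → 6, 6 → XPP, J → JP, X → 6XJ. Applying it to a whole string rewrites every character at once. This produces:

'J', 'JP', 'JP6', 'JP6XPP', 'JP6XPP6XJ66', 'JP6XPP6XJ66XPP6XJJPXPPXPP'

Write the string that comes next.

Rewriting the 25 symbols of JP6XPP6XJ66XPP6XJJPXPPXPP one by one yields JP 6 XPP 6XJ 6 6 XPP 6XJ JP XPP XPP 6XJ 6 6 XPP 6XJ JP JP 6 6XJ 6 6 6XJ 6 6; concatenated:

JP6XPP6XJ66XPP6XJJPXPPXPP6XJ66XPP6XJJPJP66XJ666XJ66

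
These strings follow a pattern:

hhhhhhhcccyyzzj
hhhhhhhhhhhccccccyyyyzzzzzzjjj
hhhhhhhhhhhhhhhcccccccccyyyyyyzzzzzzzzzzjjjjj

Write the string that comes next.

hhhhhhhhhhhhhhhhhhhccccccccccccyyyyyyyyzzzzzzzzzzzzzzjjjjjjj

Each string has the form h^{4n+3} c^{3n} y^{2n} z^{4n-2} j^{2n-1} (n = 1, 2, …).
For the next term, n = 4, so the run lengths are 19, 12, 8, 14, 7.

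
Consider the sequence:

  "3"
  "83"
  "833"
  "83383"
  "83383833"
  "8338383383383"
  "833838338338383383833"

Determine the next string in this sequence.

From term 3 onward, concatenate the last term with the second-to-last: 83·3 = 833, 833·83 = 83383, …
Continuing: 833838338338383383833 · 8338383383383 gives term 8.

8338383383383833838338338383383383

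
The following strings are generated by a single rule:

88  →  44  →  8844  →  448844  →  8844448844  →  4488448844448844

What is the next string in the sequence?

Each term (from the third on) is the two preceding terms concatenated in order: term 3 = 88·44 = 8844.
The next term joins 8844448844 and 4488448844448844.

88444488444488448844448844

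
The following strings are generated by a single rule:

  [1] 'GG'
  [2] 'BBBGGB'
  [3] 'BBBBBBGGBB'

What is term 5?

BBBBBBBBBBBBGGBBBB

Each term wraps the previous one in BBB on the left and B on the right.
From BBBBBBGGBB, 2 further steps: BBBBBBGGBB → BBBBBBBBBGGBBB → (answer).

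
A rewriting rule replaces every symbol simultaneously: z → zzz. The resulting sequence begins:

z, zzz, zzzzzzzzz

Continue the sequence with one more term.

Apply φ to zzzzzzzzz symbol by symbol: z→zzz, z→zzz, z→zzz, z→zzz, z→zzz, z→zzz, z→zzz, z→zzz, z→zzz; joined: zzz zzz zzz zzz zzz zzz zzz zzz zzz.

zzzzzzzzzzzzzzzzzzzzzzzzzzz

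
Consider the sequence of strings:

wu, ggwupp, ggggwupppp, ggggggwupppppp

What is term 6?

Each term wraps the previous one in gg on the left and pp on the right.
From ggggggwupppppp, 2 further steps: ggggggwupppppp → ggggggggwupppppppp → (answer).

ggggggggggwupppppppppp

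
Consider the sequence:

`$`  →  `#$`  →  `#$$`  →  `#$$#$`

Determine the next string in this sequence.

#$$#$#$$

Each term (from the third on) is the previous term followed by the one before it: term 3 = #$·$ = #$$.
The next term joins #$$#$ and #$$.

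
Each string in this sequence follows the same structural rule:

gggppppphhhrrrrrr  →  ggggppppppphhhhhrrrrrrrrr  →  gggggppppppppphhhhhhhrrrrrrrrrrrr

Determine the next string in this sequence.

ggggggppppppppppphhhhhhhhhrrrrrrrrrrrrrrr

The n-th term is n+1 g's then 2n+1 p's then 2n-1 h's then 3n r's, where the shown terms are n = 2, 3, 4.
For the next term, n = 5, so the run lengths are 6, 11, 9, 15.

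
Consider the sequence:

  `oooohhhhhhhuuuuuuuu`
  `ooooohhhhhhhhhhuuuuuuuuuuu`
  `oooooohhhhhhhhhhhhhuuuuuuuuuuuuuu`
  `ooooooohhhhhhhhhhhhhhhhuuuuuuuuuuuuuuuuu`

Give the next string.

The n-th term is n+2 o's then 3n+1 h's then 3n+2 u's, where the shown terms are n = 2, 3, 4, 5.
At n = 6 the blocks have lengths 8, 19, 20.

oooooooohhhhhhhhhhhhhhhhhhhuuuuuuuuuuuuuuuuuuuu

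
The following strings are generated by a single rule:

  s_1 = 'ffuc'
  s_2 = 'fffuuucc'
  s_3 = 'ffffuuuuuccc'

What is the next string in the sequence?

fffffuuuuuuucccc

Each string has the form f^{n+1} u^{2n-1} c^{n} (n = 1, 2, …).
At n = 4 the blocks have lengths 5, 7, 4.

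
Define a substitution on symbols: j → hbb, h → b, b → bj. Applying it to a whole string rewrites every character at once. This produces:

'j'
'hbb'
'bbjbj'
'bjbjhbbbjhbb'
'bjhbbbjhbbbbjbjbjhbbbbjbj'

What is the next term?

Applying the rule to each of the 25 symbols of bjhbbbjhbbbbjbjbjhbbbbjbj gives the pieces bj hbb b bj bj bj hbb b bj bj bj bj hbb bj hbb bj hbb b bj bj bj bj hbb bj hbb, which concatenate to the answer.

bjhbbbbjbjbjhbbbbjbjbjbjhbbbjhbbbjhbbbbjbjbjbjhbbbjhbb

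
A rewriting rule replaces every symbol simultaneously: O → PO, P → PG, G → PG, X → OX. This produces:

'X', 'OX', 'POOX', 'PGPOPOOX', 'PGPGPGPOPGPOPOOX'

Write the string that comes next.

Rewriting the 16 symbols of PGPGPGPOPGPOPOOX one by one yields PG PG PG PG PG PG PG PO PG PG PG PO PG PO PO OX; concatenated:

PGPGPGPGPGPGPGPOPGPGPGPOPGPOPOOX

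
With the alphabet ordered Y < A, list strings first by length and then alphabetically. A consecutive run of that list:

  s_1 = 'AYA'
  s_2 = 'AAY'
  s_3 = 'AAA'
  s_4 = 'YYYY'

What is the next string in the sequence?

YYYA

The successor of YYYY increments the rightmost position that isn't already A and resets every position after it to Y.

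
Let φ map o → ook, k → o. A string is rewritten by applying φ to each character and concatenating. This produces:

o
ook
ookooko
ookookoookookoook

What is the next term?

Applying the rule to each of the 17 symbols of ookookoookookoook gives the pieces ook ook o ook ook o ook ook ook o ook ook o ook ook ook o, which concatenate to the answer.

ookookoookookoookookookoookookoookookooko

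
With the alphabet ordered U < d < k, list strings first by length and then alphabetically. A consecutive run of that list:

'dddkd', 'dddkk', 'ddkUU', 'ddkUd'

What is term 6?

ddkdU

Advancing 2 positions from ddkUd through ddkUd → ddkUk reaches term 6.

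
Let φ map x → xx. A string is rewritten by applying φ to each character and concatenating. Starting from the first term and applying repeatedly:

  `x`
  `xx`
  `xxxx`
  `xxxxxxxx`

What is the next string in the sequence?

Rewriting each symbol of xxxxxxxx: x→xx, x→xx, x→xx, x→xx, x→xx, x→xx, x→xx, x→xx, which concatenates to xx xx xx xx xx xx xx xx.

xxxxxxxxxxxxxxxx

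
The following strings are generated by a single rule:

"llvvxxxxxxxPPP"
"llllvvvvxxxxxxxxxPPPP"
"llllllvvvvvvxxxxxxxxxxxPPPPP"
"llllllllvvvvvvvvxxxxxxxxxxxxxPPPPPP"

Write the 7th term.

The n-th term is 2n-2 l's then 2n-2 v's then 2n+3 x's then n+1 P's, where the shown terms are n = 2, 3, 4, 5.
For term 7, n = 8, so the run lengths are 14, 14, 19, 9.

llllllllllllllvvvvvvvvvvvvvvxxxxxxxxxxxxxxxxxxxPPPPPPPPP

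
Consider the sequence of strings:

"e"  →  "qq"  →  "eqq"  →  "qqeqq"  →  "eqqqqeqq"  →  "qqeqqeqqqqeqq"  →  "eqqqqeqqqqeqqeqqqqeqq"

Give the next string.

From term 3 onward, concatenate the second-to-last term with the last: e·qq = eqq, qq·eqq = qqeqq, …
The next term joins qqeqqeqqqqeqq and eqqqqeqqqqeqqeqqqqeqq.

qqeqqeqqqqeqqeqqqqeqqqqeqqeqqqqeqq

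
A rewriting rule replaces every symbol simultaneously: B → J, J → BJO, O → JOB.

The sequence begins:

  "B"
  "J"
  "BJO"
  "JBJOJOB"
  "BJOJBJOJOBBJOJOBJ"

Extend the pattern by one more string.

Rewriting the 17 symbols of BJOJBJOJOBBJOJOBJ one by one yields J BJO JOB BJO J BJO JOB BJO JOB J J BJO JOB BJO JOB J BJO; concatenated:

JBJOJOBBJOJBJOJOBBJOJOBJJBJOJOBBJOJOBJBJO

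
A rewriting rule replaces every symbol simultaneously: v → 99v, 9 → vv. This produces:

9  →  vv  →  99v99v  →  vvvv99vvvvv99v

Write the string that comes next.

99v99v99v99vvvvv99v99v99v99v99vvvvv99v

φ(vvvv99vvvvv99v) expands symbol-by-symbol to 99v 99v 99v 99v vv vv 99v 99v 99v 99v 99v vv vv 99v; joining the 14 pieces gives the next term.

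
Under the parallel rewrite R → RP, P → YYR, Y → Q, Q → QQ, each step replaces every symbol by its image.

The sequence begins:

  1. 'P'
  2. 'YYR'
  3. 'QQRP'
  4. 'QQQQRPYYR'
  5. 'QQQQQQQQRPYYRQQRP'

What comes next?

φ(QQQQQQQQRPYYRQQRP) expands symbol-by-symbol to QQ QQ QQ QQ QQ QQ QQ QQ RP YYR Q Q RP QQ QQ RP YYR; joining the 17 pieces gives the next term.

QQQQQQQQQQQQQQQQRPYYRQQRPQQQQRPYYR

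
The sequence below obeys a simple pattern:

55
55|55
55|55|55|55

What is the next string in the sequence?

55|55|55|55|55|55|55|55

Each string is two copies of the previous one joined by '|'.
One more doubling of 55|55|55|55 gives the answer.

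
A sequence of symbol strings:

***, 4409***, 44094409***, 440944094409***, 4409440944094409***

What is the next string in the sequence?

44094409440944094409***

Each term is the previous one with 4409 prepended.
So the next term is 4409·4409440944094409***.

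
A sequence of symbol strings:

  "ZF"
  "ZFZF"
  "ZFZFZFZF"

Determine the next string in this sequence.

Each string is two copies of the previous one concatenated.
One more doubling of ZFZFZFZF gives the answer.

ZFZFZFZFZFZFZFZF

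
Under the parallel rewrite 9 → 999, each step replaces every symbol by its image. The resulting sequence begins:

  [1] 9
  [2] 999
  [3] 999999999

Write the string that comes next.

999999999999999999999999999

Apply φ to 999999999 symbol by symbol: 9→999, 9→999, 9→999, 9→999, 9→999, 9→999, 9→999, 9→999, 9→999; joined: 999 999 999 999 999 999 999 999 999.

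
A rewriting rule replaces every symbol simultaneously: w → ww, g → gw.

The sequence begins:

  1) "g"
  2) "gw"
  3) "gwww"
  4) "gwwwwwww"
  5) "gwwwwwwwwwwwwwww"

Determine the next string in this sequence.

Applying the rule to each of the 16 symbols of gwwwwwwwwwwwwwww gives the pieces gw ww ww ww ww ww ww ww ww ww ww ww ww ww ww ww, which concatenate to the answer.

gwwwwwwwwwwwwwwwwwwwwwwwwwwwwwww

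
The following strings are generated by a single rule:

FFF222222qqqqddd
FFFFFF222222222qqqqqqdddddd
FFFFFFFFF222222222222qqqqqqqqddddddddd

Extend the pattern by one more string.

FFFFFFFFFFFF222222222222222qqqqqqqqqqdddddddddddd

Term n consists of 3n F's, followed by 3n+3 2's, followed by 2n+2 q's, followed by 3n d's (n = 1, 2, …).
At n = 4 the blocks have lengths 12, 15, 10, 12.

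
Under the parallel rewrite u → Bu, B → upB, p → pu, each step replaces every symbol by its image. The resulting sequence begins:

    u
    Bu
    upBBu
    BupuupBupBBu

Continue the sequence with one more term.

upBBupuBuBupuupBBupuupBupBBu

Expanding BupuupBupBBu: B→upB, u→Bu, p→pu, u→Bu, u→Bu, p→pu, B→upB, u→Bu, p→pu, B→upB, B→upB, u→Bu. Concatenated: upB Bu pu Bu Bu pu upB Bu pu upB upB Bu.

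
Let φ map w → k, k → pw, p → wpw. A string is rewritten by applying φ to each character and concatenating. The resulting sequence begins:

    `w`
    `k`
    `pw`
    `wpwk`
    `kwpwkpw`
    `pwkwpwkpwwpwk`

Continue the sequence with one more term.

wpwkpwkwpwkpwwpwkkwpwkpw

Replace each of the 13 characters of pwkwpwkpwwpwk in place — wpw k pw k wpw k pw wpw k k wpw k pw — and concatenate.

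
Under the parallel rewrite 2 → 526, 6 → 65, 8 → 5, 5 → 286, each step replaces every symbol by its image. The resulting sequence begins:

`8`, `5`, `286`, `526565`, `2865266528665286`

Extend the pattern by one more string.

φ(2865266528665286) expands symbol-by-symbol to 526 5 65 286 526 65 65 286 526 5 65 65 286 526 5 65; joining the 16 pieces gives the next term.

526565286526656528652656565286526565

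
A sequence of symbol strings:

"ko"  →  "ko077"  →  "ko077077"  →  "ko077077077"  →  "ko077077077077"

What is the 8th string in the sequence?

The strings grow by a fixed suffix 077 each time.
From ko077077077077, 3 further steps: ko077077077077 → ko077077077077077 → ko077077077077077077 → (answer).

ko077077077077077077077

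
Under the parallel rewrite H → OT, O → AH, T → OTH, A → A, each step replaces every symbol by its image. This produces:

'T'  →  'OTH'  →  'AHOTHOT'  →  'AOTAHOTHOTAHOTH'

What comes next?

Rewriting the 15 symbols of AOTAHOTHOTAHOTH one by one yields A AH OTH A OT AH OTH OT AH OTH A OT AH OTH OT; concatenated:

AAHOTHAOTAHOTHOTAHOTHAOTAHOTHOT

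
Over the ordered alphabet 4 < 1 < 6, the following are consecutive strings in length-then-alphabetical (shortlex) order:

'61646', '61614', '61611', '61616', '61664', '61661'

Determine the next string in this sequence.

61666

The successor of 61661 increments the rightmost position that isn't already 6 and resets every position after it to 4.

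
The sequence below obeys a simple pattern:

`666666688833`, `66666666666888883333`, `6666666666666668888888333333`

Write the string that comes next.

The n-th term is 4n+3 6's then 2n+1 8's then 2n 3's (n = 1, 2, …).
For the next term, n = 4, so the run lengths are 19, 9, 8.

666666666666666666688888888833333333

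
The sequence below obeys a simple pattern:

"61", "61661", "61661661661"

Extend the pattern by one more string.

Every step duplicates the string with '6' between the halves.
One more doubling of 61661661661 gives the answer.

61661661661661661661661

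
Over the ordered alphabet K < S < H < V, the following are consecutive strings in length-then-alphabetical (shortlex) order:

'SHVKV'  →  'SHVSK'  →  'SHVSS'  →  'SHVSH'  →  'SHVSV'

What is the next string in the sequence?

Find the rightmost character of SHVSV below V, bump it to the next letter, and reset everything to its right to K.

SHVHK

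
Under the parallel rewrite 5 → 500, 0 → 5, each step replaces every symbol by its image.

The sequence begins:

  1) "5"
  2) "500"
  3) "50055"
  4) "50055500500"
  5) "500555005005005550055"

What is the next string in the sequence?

Rewriting the 21 symbols of 500555005005005550055 one by one yields 500 5 5 500 500 500 5 5 500 5 5 500 5 5 500 500 500 5 5 500 500; concatenated:

5005550050050055500555005550050050055500500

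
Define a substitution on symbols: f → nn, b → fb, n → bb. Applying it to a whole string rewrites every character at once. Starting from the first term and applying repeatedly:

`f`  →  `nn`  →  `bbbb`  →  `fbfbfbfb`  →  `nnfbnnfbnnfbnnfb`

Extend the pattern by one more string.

φ(nnfbnnfbnnfbnnfb) expands symbol-by-symbol to bb bb nn fb bb bb nn fb bb bb nn fb bb bb nn fb; joining the 16 pieces gives the next term.

bbbbnnfbbbbbnnfbbbbbnnfbbbbbnnfb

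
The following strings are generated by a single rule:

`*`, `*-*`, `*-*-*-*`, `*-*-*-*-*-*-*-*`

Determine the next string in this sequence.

Each string is two copies of the previous one joined by '-'.
Doubling *-*-*-*-*-*-*-* with '-' between the halves:

*-*-*-*-*-*-*-*-*-*-*-*-*-*-*-*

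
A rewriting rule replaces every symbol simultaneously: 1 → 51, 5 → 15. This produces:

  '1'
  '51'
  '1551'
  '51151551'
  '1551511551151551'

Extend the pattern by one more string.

φ(1551511551151551) expands symbol-by-symbol to 51 15 15 51 15 51 51 15 15 51 51 15 51 15 15 51; joining the 16 pieces gives the next term.

51151551155151151551511551151551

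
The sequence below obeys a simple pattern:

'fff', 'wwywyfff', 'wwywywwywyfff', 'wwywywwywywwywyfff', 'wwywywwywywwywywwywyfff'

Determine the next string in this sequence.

The strings grow by a fixed prefix wwywy each time.
Applying this once more to wwywywwywywwywywwywyfff:

wwywywwywywwywywwywywwywyfff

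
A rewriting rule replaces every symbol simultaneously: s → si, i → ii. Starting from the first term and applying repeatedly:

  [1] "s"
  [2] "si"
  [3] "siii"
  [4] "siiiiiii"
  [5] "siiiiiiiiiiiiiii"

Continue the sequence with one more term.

siiiiiiiiiiiiiiiiiiiiiiiiiiiiiii

Replace each of the 16 characters of siiiiiiiiiiiiiii in place — si ii ii ii ii ii ii ii ii ii ii ii ii ii ii ii — and concatenate.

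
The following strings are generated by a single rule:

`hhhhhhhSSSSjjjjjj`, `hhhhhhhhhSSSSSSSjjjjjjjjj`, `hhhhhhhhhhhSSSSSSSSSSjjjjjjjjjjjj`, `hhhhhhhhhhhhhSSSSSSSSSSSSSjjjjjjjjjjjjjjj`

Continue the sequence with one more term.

hhhhhhhhhhhhhhhSSSSSSSSSSSSSSSSjjjjjjjjjjjjjjjjjj

Reading off run lengths: h runs 7, 9, 11, 13; S runs 4, 7, 10, 13; j runs 6, 9, 12, 15 — each is linear in n, where the shown terms are n = 2, 3, 4, 5.
Setting n = 6 gives 15, 16, 18 characters in each block.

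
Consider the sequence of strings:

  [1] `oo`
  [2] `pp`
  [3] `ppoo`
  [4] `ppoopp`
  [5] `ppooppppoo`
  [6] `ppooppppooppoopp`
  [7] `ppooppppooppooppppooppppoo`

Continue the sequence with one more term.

This is a Fibonacci-style word recurrence s(k) = s(k−1)·s(k−2): e.g. pp·oo = ppoo.
Continuing: ppooppppooppooppppooppppoo · ppooppppooppoopp gives term 8.

ppooppppooppooppppooppppooppooppppooppoopp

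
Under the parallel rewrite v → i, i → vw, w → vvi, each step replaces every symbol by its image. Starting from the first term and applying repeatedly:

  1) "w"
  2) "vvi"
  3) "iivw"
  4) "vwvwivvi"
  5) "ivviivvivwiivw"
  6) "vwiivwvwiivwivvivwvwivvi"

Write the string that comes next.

φ(vwiivwvwiivwivvivwvwivvi) expands symbol-by-symbol to i vvi vw vw i vvi i vvi vw vw i vvi vw i i vw i vvi i vvi vw i i vw; joining the 24 pieces gives the next term.

ivvivwvwivviivvivwvwivvivwiivwivviivvivwiivw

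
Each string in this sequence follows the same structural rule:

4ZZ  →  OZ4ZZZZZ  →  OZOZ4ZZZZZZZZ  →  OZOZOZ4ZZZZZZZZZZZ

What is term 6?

Every step adds OZ to the front and ZZZ to the end of the previous string.
From OZOZOZ4ZZZZZZZZZZZ, 2 further steps: OZOZOZ4ZZZZZZZZZZZ → OZOZOZOZ4ZZZZZZZZZZZZZZ → (answer).

OZOZOZOZOZ4ZZZZZZZZZZZZZZZZZ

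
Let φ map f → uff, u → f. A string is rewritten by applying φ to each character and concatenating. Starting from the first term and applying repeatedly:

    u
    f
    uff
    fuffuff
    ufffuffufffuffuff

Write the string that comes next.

fuffuffufffuffufffuffuffufffuffufffuffuff

Replace each of the 17 characters of ufffuffufffuffuff in place — f uff uff uff f uff uff f uff uff uff f uff uff f uff uff — and concatenate.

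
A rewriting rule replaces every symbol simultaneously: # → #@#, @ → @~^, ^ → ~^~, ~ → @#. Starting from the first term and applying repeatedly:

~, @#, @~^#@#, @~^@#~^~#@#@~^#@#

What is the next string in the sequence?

@~^@#~^~@~^#@#@#~^~@##@#@~^#@#@~^@#~^~#@#@~^#@#

φ(@~^@#~^~#@#@~^#@#) expands symbol-by-symbol to @~^ @# ~^~ @~^ #@# @# ~^~ @# #@# @~^ #@# @~^ @# ~^~ #@# @~^ #@#; joining the 17 pieces gives the next term.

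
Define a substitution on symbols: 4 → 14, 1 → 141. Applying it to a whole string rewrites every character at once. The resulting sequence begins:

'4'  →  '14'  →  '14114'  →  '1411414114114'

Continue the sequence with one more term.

1411414114114141141411411414114114

Applying the rule to each of the 13 symbols of 1411414114114 gives the pieces 141 14 141 141 14 141 14 141 141 14 141 141 14, which concatenate to the answer.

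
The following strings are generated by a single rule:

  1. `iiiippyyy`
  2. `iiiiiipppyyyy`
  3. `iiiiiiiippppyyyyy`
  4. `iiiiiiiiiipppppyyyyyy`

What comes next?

iiiiiiiiiiiippppppyyyyyyy

Each string has the form i^{2n} p^{n} y^{n+1}, where the shown terms are n = 2, 3, 4, 5.
For the next term, n = 6, so the run lengths are 12, 6, 7.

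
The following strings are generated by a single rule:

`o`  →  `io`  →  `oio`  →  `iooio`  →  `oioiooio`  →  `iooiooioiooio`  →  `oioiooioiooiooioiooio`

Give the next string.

This is a Fibonacci-style word recurrence s(k) = s(k−2)·s(k−1): e.g. o·io = oio.
So term 8 is iooiooioiooio·oioiooioiooiooioiooio.

iooiooioiooiooioiooioiooiooioiooio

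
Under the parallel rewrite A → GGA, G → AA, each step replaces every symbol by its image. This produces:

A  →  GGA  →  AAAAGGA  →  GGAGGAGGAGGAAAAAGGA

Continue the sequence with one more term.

Rewriting the 19 symbols of GGAGGAGGAGGAAAAAGGA one by one yields AA AA GGA AA AA GGA AA AA GGA AA AA GGA GGA GGA GGA GGA AA AA GGA; concatenated:

AAAAGGAAAAAGGAAAAAGGAAAAAGGAGGAGGAGGAGGAAAAAGGA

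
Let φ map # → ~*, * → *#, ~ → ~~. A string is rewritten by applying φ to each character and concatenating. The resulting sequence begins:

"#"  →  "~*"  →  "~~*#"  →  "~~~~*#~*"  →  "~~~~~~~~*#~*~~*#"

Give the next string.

~~~~~~~~~~~~~~~~*#~*~~*#~~~~*#~*

Replace each of the 16 characters of ~~~~~~~~*#~*~~*# in place — ~~ ~~ ~~ ~~ ~~ ~~ ~~ ~~ *# ~* ~~ *# ~~ ~~ *# ~* — and concatenate.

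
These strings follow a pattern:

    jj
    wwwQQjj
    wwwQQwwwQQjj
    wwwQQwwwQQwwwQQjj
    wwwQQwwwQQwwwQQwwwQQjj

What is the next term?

Each term is the previous one with wwwQQ prepended.
So the next term is wwwQQ·wwwQQwwwQQwwwQQwwwQQjj.

wwwQQwwwQQwwwQQwwwQQwwwQQjj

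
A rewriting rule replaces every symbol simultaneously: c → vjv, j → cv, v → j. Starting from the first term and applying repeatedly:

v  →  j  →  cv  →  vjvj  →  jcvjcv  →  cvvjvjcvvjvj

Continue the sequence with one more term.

Apply φ to cvvjvjcvvjvj symbol by symbol: c→vjv, v→j, v→j, j→cv, v→j, j→cv, c→vjv, v→j, v→j, j→cv, v→j, j→cv; joined: vjv j j cv j cv vjv j j cv j cv.

vjvjjcvjcvvjvjjcvjcv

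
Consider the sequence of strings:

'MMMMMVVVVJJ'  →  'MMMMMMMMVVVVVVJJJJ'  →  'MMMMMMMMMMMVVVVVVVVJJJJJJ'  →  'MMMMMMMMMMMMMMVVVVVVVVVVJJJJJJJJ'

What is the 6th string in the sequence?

The n-th term is 3n-1 M's then 2n V's then 2n-2 J's, where the shown terms are n = 2, 3, 4, 5.
For term 6, n = 7, so the run lengths are 20, 14, 12.

MMMMMMMMMMMMMMMMMMMMVVVVVVVVVVVVVVJJJJJJJJJJJJ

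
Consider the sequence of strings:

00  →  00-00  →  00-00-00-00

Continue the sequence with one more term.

00-00-00-00-00-00-00-00

Each string is two copies of the previous one joined by '-'.
So the next term is two copies of 00-00-00-00 with '-' between the halves.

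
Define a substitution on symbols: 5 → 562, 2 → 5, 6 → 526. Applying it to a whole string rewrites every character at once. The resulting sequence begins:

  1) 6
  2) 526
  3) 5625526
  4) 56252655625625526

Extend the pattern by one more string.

Replace each of the 17 characters of 56252655625625526 in place — 562 526 5 562 5 526 562 562 526 5 562 526 5 562 562 5 526 — and concatenate.

56252655625526562562526556252655625625526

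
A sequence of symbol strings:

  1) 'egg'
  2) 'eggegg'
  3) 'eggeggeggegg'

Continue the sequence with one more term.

Every step duplicates the string.
One more doubling of eggeggeggegg gives the answer.

eggeggeggeggeggeggeggegg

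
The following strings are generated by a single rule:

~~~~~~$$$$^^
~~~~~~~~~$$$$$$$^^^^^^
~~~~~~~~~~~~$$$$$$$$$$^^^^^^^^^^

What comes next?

~~~~~~~~~~~~~~~$$$$$$$$$$$$$^^^^^^^^^^^^^^

Term n consists of 3n+3 ~'s, followed by 3n+1 $'s, followed by 4n-2 ^'s (n = 1, 2, …).
At n = 4 the blocks have lengths 15, 13, 14.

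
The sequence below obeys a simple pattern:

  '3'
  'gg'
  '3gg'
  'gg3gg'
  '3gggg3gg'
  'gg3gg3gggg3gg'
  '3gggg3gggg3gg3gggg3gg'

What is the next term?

gg3gg3gggg3gg3gggg3gggg3gg3gggg3gg

From term 3 onward, concatenate the second-to-last term with the last: 3·gg = 3gg, gg·3gg = gg3gg, …
Continuing: gg3gg3gggg3gg · 3gggg3gggg3gg3gggg3gg gives term 8.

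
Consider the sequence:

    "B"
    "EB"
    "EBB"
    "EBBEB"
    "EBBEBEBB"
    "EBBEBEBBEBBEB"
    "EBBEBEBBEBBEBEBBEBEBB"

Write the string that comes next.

EBBEBEBBEBBEBEBBEBEBBEBBEBEBBEBBEB

Each term (from the third on) is the previous term followed by the one before it: term 3 = EB·B = EBB.
The next term joins EBBEBEBBEBBEBEBBEBEBB and EBBEBEBBEBBEB.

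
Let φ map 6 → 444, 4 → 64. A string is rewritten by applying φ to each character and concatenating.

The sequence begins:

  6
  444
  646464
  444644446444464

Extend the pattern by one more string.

Rewriting the 15 symbols of 444644446444464 one by one yields 64 64 64 444 64 64 64 64 444 64 64 64 64 444 64; concatenated:

646464444646464644446464646444464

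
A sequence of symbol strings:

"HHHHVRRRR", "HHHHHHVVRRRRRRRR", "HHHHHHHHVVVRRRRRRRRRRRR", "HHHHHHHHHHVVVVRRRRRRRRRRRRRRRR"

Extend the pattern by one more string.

Term n consists of 2n+2 H's, followed by n V's, followed by 4n R's (n = 1, 2, …).
At n = 5 the blocks have lengths 12, 5, 20.

HHHHHHHHHHHHVVVVVRRRRRRRRRRRRRRRRRRRR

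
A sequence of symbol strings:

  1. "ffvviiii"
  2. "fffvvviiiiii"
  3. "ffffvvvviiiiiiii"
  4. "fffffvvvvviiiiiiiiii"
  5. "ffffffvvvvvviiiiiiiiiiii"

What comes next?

Each string has the form f^{n} v^{n} i^{2n}, where the shown terms are n = 2, 3, 4, 5, 6.
Setting n = 7 gives 7, 7, 14 characters in each block.

fffffffvvvvvvviiiiiiiiiiiiii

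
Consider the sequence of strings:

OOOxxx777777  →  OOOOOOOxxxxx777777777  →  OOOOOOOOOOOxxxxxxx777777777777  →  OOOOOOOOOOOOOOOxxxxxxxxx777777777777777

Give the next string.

Each string has the form O^{4n-1} x^{2n+1} 7^{3n+3} (n = 1, 2, …).
For the next term, n = 5, so the run lengths are 19, 11, 18.

OOOOOOOOOOOOOOOOOOOxxxxxxxxxxx777777777777777777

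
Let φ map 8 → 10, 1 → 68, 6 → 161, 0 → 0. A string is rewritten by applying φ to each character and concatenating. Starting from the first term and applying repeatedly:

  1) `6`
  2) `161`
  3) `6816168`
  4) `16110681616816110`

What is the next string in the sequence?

6816168680161106816168161106816168680

Replace each of the 17 characters of 16110681616816110 in place — 68 161 68 68 0 161 10 68 161 68 161 10 68 161 68 68 0 — and concatenate.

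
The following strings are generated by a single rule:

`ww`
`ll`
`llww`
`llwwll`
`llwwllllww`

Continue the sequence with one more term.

From term 3 onward, concatenate the last term with the second-to-last: ll·ww = llww, llww·ll = llwwll, …
So term 6 is llwwllllww·llwwll.

llwwllllwwllwwll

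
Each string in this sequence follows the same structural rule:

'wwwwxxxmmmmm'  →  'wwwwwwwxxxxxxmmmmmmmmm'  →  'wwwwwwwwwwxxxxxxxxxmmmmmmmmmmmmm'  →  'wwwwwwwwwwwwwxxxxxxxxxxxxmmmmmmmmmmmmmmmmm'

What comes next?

Each string has the form w^{3n+1} x^{3n} m^{4n+1} (n = 1, 2, …).
For the next term, n = 5, so the run lengths are 16, 15, 21.

wwwwwwwwwwwwwwwwxxxxxxxxxxxxxxxmmmmmmmmmmmmmmmmmmmmm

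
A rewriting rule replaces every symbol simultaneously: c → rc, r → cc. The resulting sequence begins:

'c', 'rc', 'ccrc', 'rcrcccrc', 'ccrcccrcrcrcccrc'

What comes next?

Rewriting the 16 symbols of ccrcccrcrcrcccrc one by one yields rc rc cc rc rc rc cc rc cc rc cc rc rc rc cc rc; concatenated:

rcrcccrcrcrcccrcccrcccrcrcrcccrc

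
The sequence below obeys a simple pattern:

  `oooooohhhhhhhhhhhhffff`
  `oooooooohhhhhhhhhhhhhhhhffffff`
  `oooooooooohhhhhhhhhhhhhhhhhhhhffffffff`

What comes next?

Reading off run lengths: o runs 6, 8, 10; h runs 12, 16, 20; f runs 4, 6, 8 — each is linear in n, where the shown terms are n = 3, 4, 5.
For the next term, n = 6, so the run lengths are 12, 24, 10.

oooooooooooohhhhhhhhhhhhhhhhhhhhhhhhffffffffff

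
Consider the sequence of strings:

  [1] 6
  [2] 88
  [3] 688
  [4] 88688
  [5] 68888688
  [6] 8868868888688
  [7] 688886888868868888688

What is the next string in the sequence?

Each term (from the third on) is the two preceding terms concatenated in order: term 3 = 6·88 = 688.
The next term joins 8868868888688 and 688886888868868888688.

8868868888688688886888868868888688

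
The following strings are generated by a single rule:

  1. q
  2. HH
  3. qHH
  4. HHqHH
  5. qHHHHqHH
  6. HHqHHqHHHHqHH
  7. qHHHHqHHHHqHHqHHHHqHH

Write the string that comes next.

HHqHHqHHHHqHHqHHHHqHHHHqHHqHHHHqHH

This is a Fibonacci-style word recurrence s(k) = s(k−2)·s(k−1): e.g. q·HH = qHH.
Continuing: HHqHHqHHHHqHH · qHHHHqHHHHqHHqHHHHqHH gives term 8.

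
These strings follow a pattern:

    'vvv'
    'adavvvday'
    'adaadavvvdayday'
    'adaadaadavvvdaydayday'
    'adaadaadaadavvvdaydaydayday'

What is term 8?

adaadaadaadaadaadaadavvvdaydaydaydaydaydayday

Every step adds ada to the front and day to the end of the previous string.
From adaadaadaadavvvdaydaydayday, 3 further steps: adaadaadaadavvvdaydaydayday → adaadaadaadaadavvvdaydaydaydayday → adaadaadaadaadaadavvvdaydaydaydaydayday → (answer).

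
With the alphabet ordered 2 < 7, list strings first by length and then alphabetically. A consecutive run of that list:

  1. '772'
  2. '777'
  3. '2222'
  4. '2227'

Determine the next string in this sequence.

2272

The successor of 2227 increments the rightmost position that isn't already 7 and resets every position after it to 2.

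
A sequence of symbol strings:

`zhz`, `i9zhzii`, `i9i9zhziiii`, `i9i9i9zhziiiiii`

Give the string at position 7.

s(k+1) = i9·s(k)·ii, so each term gains i9 as a prefix and ii as a suffix.
From i9i9i9zhziiiiii, 3 further steps: i9i9i9zhziiiiii → i9i9i9i9zhziiiiiiii → i9i9i9i9i9zhziiiiiiiiii → (answer).

i9i9i9i9i9i9zhziiiiiiiiiiii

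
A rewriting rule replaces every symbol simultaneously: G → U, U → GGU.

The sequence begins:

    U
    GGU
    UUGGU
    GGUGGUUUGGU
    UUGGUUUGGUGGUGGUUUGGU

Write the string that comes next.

Replace each of the 21 characters of UUGGUUUGGUGGUGGUUUGGU in place — GGU GGU U U GGU GGU GGU U U GGU U U GGU U U GGU GGU GGU U U GGU — and concatenate.

GGUGGUUUGGUGGUGGUUUGGUUUGGUUUGGUGGUGGUUUGGU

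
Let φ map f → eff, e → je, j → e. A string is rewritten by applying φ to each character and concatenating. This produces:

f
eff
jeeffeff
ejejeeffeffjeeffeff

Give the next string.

jeejeejejeeffeffjeeffeffejejeeffeffjeeffeff

Replace each of the 19 characters of ejejeeffeffjeeffeff in place — je e je e je je eff eff je eff eff e je je eff eff je eff eff — and concatenate.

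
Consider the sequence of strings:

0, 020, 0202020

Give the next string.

020202020202020

Each string is two copies of the previous one joined by '2'.
One more doubling of 0202020 gives the answer.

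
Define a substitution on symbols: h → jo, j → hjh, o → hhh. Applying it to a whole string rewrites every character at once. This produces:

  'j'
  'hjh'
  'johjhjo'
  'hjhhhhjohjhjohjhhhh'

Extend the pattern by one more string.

johjhjojojojohjhhhhjohjhjohjhhhhjohjhjojojojo

Applying the rule to each of the 19 symbols of hjhhhhjohjhjohjhhhh gives the pieces jo hjh jo jo jo jo hjh hhh jo hjh jo hjh hhh jo hjh jo jo jo jo, which concatenate to the answer.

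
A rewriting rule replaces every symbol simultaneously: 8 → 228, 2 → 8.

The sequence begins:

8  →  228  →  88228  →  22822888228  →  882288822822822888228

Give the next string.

Rewriting the 21 symbols of 882288822822822888228 one by one yields 228 228 8 8 228 228 228 8 8 228 8 8 228 8 8 228 228 228 8 8 228; concatenated:

2282288822822822888228882288822822822888228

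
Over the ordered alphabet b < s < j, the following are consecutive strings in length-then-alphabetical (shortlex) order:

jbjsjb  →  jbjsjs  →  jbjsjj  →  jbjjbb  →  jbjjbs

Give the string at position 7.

jbjjsb

Continuing the enumeration 2 steps past jbjjbs: jbjjbs → jbjjbj → (answer).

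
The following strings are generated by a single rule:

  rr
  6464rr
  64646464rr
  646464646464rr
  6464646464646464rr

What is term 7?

Every step adds 6464 at the front: s(k+1) = 6464·s(k).
From 6464646464646464rr, 2 further steps: 6464646464646464rr → 64646464646464646464rr → (answer).

646464646464646464646464rr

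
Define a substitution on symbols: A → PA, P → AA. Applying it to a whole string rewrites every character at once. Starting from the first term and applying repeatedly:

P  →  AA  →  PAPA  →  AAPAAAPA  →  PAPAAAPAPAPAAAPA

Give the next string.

Applying the rule to each of the 16 symbols of PAPAAAPAPAPAAAPA gives the pieces AA PA AA PA PA PA AA PA AA PA AA PA PA PA AA PA, which concatenate to the answer.

AAPAAAPAPAPAAAPAAAPAAAPAPAPAAAPA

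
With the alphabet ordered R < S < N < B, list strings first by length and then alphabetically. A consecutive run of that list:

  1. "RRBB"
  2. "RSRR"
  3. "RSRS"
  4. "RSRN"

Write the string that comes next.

RSRB

Treat RSRN as a base-4 numeral over the given alphabet and add one, carrying through any trailing B's.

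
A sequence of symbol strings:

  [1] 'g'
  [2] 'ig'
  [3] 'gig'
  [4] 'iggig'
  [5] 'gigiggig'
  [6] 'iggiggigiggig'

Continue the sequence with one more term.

This is a Fibonacci-style word recurrence s(k) = s(k−2)·s(k−1): e.g. g·ig = gig.
So term 7 is gigiggig·iggiggigiggig.

gigiggigiggiggigiggig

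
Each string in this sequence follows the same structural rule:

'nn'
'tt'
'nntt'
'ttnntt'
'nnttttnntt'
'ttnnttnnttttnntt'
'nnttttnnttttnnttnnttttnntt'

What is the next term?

From term 3 onward, concatenate the second-to-last term with the last: nn·tt = nntt, tt·nntt = ttnntt, …
The next term joins ttnnttnnttttnntt and nnttttnnttttnnttnnttttnntt.

ttnnttnnttttnnttnnttttnnttttnnttnnttttnntt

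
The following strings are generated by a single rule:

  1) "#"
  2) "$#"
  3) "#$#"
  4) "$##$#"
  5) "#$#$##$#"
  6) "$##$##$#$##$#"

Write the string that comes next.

From term 3 onward, concatenate the second-to-last term with the last: #·$# = #$#, $#·#$# = $##$#, …
So term 7 is #$#$##$#·$##$##$#$##$#.

#$#$##$#$##$##$#$##$#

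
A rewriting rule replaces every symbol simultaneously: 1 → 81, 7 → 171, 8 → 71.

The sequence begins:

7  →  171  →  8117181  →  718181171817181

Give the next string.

Rewriting the 15 symbols of 718181171817181 one by one yields 171 81 71 81 71 81 81 171 81 71 81 171 81 71 81; concatenated:

171817181718181171817181171817181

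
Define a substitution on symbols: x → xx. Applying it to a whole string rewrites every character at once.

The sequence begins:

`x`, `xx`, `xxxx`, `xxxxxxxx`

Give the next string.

Rewriting each symbol of xxxxxxxx: x→xx, x→xx, x→xx, x→xx, x→xx, x→xx, x→xx, x→xx, which concatenates to xx xx xx xx xx xx xx xx.

xxxxxxxxxxxxxxxx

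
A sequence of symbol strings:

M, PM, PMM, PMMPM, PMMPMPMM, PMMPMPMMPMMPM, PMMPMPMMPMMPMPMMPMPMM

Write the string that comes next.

Each term (from the third on) is the previous term followed by the one before it: term 3 = PM·M = PMM.
The next term joins PMMPMPMMPMMPMPMMPMPMM and PMMPMPMMPMMPM.

PMMPMPMMPMMPMPMMPMPMMPMMPMPMMPMMPM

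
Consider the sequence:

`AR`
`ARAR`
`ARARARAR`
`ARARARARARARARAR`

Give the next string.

s(k+1) = s(k)·s(k) — each term doubles the last.
Doubling ARARARARARARARAR:

ARARARARARARARARARARARARARARARAR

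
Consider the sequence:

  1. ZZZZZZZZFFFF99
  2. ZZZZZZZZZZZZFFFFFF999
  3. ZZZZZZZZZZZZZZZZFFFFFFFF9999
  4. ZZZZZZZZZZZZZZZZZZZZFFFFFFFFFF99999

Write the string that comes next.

The n-th term is 4n Z's then 2n F's then n 9's, where the shown terms are n = 2, 3, 4, 5.
For the next term, n = 6, so the run lengths are 24, 12, 6.

ZZZZZZZZZZZZZZZZZZZZZZZZFFFFFFFFFFFF999999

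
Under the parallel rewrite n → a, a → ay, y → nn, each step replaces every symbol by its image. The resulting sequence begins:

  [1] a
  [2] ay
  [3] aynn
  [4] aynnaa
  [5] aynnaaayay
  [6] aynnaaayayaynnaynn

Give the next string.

φ(aynnaaayayaynnaynn) expands symbol-by-symbol to ay nn a a ay ay ay nn ay nn ay nn a a ay nn a a; joining the 18 pieces gives the next term.

aynnaaayayaynnaynnaynnaaaynnaa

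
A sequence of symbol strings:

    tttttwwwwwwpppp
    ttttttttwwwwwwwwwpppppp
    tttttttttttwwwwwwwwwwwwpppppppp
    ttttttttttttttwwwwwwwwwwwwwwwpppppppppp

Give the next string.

Term n consists of 3n-1 t's, followed by 3n w's, followed by 2n p's, where the shown terms are n = 2, 3, 4, 5.
At n = 6 the blocks have lengths 17, 18, 12.

tttttttttttttttttwwwwwwwwwwwwwwwwwwpppppppppppp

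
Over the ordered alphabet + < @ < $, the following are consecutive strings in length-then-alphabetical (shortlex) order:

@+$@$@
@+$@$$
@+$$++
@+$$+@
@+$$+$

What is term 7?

@+$$@@

Stepping forward 2 times from @+$$+$: @+$$+$ → @+$$@+, then the target.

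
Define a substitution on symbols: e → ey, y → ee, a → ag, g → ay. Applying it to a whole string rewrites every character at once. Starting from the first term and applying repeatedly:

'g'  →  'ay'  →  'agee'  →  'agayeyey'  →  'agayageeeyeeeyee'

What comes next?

agayageeagayeyeyeyeeeyeyeyeeeyey

Replace each of the 16 characters of agayageeeyeeeyee in place — ag ay ag ee ag ay ey ey ey ee ey ey ey ee ey ey — and concatenate.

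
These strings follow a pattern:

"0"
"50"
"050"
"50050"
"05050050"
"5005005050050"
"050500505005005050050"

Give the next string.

5005005050050050500505005005050050

Each term (from the third on) is the two preceding terms concatenated in order: term 3 = 0·50 = 050.
The next term joins 5005005050050 and 050500505005005050050.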